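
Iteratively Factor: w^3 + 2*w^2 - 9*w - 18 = (w + 2)*(w^2 - 9) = (w + 2)*(w + 3)*(w - 3)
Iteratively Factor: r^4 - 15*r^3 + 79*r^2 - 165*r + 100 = (r - 5)*(r^3 - 10*r^2 + 29*r - 20) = (r - 5)^2*(r^2 - 5*r + 4) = (r - 5)^2*(r - 4)*(r - 1)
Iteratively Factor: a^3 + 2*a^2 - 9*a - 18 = (a - 3)*(a^2 + 5*a + 6) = (a - 3)*(a + 3)*(a + 2)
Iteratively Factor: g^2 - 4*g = (g)*(g - 4)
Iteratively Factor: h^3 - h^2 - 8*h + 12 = (h - 2)*(h^2 + h - 6) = (h - 2)^2*(h + 3)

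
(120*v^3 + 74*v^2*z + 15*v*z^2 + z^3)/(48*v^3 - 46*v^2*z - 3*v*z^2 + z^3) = (20*v^2 + 9*v*z + z^2)/(8*v^2 - 9*v*z + z^2)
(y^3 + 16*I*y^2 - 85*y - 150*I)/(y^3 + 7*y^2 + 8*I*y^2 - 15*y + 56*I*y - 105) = (y^2 + 11*I*y - 30)/(y^2 + y*(7 + 3*I) + 21*I)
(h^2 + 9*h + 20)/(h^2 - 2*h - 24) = (h + 5)/(h - 6)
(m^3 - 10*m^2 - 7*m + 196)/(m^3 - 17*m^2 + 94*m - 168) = (m^2 - 3*m - 28)/(m^2 - 10*m + 24)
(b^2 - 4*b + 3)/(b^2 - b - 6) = (b - 1)/(b + 2)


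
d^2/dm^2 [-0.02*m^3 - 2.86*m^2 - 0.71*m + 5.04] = -0.12*m - 5.72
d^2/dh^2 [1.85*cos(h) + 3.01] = -1.85*cos(h)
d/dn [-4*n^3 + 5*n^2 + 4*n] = -12*n^2 + 10*n + 4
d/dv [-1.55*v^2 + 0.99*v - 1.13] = 0.99 - 3.1*v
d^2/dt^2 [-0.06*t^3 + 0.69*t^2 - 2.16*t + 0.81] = 1.38 - 0.36*t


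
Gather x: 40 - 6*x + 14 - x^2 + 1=-x^2 - 6*x + 55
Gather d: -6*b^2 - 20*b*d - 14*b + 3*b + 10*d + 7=-6*b^2 - 11*b + d*(10 - 20*b) + 7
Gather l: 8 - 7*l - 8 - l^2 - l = -l^2 - 8*l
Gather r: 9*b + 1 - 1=9*b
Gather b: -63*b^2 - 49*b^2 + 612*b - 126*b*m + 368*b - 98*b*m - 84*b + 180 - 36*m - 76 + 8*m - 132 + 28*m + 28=-112*b^2 + b*(896 - 224*m)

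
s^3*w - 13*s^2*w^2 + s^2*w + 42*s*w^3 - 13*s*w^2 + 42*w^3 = (s - 7*w)*(s - 6*w)*(s*w + w)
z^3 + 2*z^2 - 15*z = z*(z - 3)*(z + 5)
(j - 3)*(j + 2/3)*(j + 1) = j^3 - 4*j^2/3 - 13*j/3 - 2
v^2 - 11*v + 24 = (v - 8)*(v - 3)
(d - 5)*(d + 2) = d^2 - 3*d - 10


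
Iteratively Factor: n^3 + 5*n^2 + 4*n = (n)*(n^2 + 5*n + 4) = n*(n + 4)*(n + 1)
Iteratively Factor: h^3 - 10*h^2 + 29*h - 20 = (h - 4)*(h^2 - 6*h + 5) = (h - 4)*(h - 1)*(h - 5)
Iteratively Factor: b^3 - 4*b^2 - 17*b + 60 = (b - 5)*(b^2 + b - 12) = (b - 5)*(b + 4)*(b - 3)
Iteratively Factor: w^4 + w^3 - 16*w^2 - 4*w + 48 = (w + 2)*(w^3 - w^2 - 14*w + 24) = (w - 2)*(w + 2)*(w^2 + w - 12) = (w - 2)*(w + 2)*(w + 4)*(w - 3)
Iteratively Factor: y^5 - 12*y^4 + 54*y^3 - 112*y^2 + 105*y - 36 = (y - 1)*(y^4 - 11*y^3 + 43*y^2 - 69*y + 36) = (y - 1)^2*(y^3 - 10*y^2 + 33*y - 36) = (y - 3)*(y - 1)^2*(y^2 - 7*y + 12) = (y - 4)*(y - 3)*(y - 1)^2*(y - 3)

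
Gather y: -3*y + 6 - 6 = -3*y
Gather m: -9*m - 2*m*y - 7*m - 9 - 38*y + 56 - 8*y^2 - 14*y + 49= m*(-2*y - 16) - 8*y^2 - 52*y + 96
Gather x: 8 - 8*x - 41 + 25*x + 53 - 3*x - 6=14*x + 14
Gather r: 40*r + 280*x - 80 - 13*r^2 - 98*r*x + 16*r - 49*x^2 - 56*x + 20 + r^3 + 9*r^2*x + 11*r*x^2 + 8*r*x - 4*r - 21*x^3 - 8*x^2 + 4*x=r^3 + r^2*(9*x - 13) + r*(11*x^2 - 90*x + 52) - 21*x^3 - 57*x^2 + 228*x - 60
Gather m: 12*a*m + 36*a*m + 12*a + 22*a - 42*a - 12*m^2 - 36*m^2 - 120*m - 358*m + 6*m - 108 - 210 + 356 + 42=-8*a - 48*m^2 + m*(48*a - 472) + 80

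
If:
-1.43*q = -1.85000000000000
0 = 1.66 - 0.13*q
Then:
No Solution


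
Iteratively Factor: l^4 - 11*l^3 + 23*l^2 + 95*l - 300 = (l + 3)*(l^3 - 14*l^2 + 65*l - 100) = (l - 5)*(l + 3)*(l^2 - 9*l + 20) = (l - 5)^2*(l + 3)*(l - 4)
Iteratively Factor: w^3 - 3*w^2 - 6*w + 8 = (w - 1)*(w^2 - 2*w - 8) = (w - 4)*(w - 1)*(w + 2)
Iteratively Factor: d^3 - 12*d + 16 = (d - 2)*(d^2 + 2*d - 8) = (d - 2)*(d + 4)*(d - 2)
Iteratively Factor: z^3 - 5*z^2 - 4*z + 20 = (z - 2)*(z^2 - 3*z - 10) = (z - 5)*(z - 2)*(z + 2)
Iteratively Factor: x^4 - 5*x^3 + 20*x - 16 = (x - 4)*(x^3 - x^2 - 4*x + 4) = (x - 4)*(x + 2)*(x^2 - 3*x + 2) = (x - 4)*(x - 1)*(x + 2)*(x - 2)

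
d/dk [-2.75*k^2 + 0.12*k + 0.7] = 0.12 - 5.5*k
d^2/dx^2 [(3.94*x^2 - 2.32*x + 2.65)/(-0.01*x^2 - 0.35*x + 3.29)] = (0.028044*x^3 - 0.779346*x^2 + 0.402318000000002*x - 80.774568)/(1.0e-6*x^6 + 0.000105*x^5 + 0.002688*x^4 - 0.026215*x^3 - 0.884352*x^2 + 11.365305*x - 35.611289)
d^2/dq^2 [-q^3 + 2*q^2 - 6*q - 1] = 4 - 6*q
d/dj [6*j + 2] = 6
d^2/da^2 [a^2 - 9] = 2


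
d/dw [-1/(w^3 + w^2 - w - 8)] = (3*w^2 + 2*w - 1)/(w^3 + w^2 - w - 8)^2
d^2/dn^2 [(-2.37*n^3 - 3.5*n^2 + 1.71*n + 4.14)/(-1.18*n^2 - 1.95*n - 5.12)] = (-3.5527136788005e-15*n^5 - 1.4210854715202e-14*n^4 - 31.482342*n^3 - 19.4883359999999*n^2 + 377.598744*n + 236.185828)/(1.643032*n^6 + 8.14554*n^5 + 34.848114*n^4 + 78.101595*n^3 + 151.205376*n^2 + 153.35424*n + 134.217728)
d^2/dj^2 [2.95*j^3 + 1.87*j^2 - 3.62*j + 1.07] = 17.7*j + 3.74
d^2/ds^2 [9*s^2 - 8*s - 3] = 18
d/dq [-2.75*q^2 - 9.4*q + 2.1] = -5.5*q - 9.4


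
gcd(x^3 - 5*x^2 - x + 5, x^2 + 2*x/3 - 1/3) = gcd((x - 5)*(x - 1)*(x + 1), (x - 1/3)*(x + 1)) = x + 1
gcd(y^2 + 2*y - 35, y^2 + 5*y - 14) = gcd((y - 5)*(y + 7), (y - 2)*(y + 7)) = y + 7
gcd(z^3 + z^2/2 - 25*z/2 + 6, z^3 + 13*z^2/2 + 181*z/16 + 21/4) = z + 4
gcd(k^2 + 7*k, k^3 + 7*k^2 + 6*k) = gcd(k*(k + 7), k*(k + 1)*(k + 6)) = k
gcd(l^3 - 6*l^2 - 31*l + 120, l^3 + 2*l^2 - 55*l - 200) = l^2 - 3*l - 40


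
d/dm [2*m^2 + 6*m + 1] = 4*m + 6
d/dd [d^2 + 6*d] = 2*d + 6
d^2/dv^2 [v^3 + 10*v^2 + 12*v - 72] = 6*v + 20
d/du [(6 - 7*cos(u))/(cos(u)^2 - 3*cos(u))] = (-7*sin(u) - 18*sin(u)/cos(u)^2 + 12*tan(u))/(cos(u) - 3)^2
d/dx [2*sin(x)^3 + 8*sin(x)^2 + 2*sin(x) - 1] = 2*(3*sin(x)^2 + 8*sin(x) + 1)*cos(x)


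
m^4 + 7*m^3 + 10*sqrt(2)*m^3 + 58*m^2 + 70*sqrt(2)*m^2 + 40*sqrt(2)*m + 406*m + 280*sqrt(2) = (m + 7)*(m + sqrt(2))*(m + 4*sqrt(2))*(m + 5*sqrt(2))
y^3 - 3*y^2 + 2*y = y*(y - 2)*(y - 1)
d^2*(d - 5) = d^3 - 5*d^2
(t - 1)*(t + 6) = t^2 + 5*t - 6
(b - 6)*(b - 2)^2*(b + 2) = b^4 - 8*b^3 + 8*b^2 + 32*b - 48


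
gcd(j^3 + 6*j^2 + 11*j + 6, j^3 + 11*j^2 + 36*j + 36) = j^2 + 5*j + 6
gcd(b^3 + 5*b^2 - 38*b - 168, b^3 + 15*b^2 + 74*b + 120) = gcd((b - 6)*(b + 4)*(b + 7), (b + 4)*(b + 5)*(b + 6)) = b + 4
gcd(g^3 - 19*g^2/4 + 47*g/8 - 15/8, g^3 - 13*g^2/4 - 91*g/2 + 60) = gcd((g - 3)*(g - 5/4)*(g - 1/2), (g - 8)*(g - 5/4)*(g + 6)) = g - 5/4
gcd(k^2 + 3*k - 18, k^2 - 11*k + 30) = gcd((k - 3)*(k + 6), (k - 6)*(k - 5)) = 1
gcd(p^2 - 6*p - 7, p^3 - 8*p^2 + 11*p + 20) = p + 1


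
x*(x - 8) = x^2 - 8*x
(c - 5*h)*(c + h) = c^2 - 4*c*h - 5*h^2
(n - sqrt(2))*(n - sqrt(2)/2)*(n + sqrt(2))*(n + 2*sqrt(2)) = n^4 + 3*sqrt(2)*n^3/2 - 4*n^2 - 3*sqrt(2)*n + 4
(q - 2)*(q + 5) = q^2 + 3*q - 10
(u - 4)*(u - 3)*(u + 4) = u^3 - 3*u^2 - 16*u + 48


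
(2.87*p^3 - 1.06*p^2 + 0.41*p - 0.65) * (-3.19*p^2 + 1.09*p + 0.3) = -9.1553*p^5 + 6.5097*p^4 - 1.6023*p^3 + 2.2024*p^2 - 0.5855*p - 0.195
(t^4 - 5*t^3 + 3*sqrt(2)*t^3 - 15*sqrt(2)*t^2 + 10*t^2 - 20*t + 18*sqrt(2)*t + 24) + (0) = t^4 - 5*t^3 + 3*sqrt(2)*t^3 - 15*sqrt(2)*t^2 + 10*t^2 - 20*t + 18*sqrt(2)*t + 24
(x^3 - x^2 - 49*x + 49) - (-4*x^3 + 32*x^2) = 5*x^3 - 33*x^2 - 49*x + 49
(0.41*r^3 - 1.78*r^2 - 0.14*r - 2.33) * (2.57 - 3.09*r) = -1.2669*r^4 + 6.5539*r^3 - 4.142*r^2 + 6.8399*r - 5.9881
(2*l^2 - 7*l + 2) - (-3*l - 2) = 2*l^2 - 4*l + 4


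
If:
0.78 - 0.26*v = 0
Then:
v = 3.00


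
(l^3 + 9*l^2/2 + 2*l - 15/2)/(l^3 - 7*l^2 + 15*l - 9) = (2*l^2 + 11*l + 15)/(2*(l^2 - 6*l + 9))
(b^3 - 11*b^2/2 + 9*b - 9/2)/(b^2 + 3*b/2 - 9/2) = (b^2 - 4*b + 3)/(b + 3)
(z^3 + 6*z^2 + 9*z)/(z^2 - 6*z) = (z^2 + 6*z + 9)/(z - 6)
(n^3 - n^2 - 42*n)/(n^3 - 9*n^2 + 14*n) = (n + 6)/(n - 2)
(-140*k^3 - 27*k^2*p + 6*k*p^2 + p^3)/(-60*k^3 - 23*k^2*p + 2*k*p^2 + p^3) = (7*k + p)/(3*k + p)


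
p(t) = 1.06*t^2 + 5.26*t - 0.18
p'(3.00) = 11.62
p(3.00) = 25.14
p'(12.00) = 30.70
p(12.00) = 215.58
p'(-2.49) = -0.02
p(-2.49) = -6.71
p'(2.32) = 10.18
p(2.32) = 17.73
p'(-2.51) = -0.06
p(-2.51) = -6.70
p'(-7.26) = -10.13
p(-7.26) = 17.50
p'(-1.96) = 1.10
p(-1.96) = -6.42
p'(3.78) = 13.27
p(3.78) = 34.85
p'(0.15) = 5.58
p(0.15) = 0.63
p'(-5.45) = -6.29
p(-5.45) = 2.64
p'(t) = 2.12*t + 5.26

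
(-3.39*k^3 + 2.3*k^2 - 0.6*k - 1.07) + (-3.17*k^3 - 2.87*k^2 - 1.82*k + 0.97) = -6.56*k^3 - 0.57*k^2 - 2.42*k - 0.1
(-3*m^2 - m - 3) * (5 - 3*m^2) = 9*m^4 + 3*m^3 - 6*m^2 - 5*m - 15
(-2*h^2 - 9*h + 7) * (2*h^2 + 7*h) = -4*h^4 - 32*h^3 - 49*h^2 + 49*h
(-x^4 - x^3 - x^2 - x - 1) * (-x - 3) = x^5 + 4*x^4 + 4*x^3 + 4*x^2 + 4*x + 3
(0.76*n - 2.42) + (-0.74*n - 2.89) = 0.02*n - 5.31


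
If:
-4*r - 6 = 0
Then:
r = -3/2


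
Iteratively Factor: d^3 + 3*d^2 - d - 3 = (d - 1)*(d^2 + 4*d + 3) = (d - 1)*(d + 1)*(d + 3)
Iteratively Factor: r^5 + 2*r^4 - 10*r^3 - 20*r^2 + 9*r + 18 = (r + 2)*(r^4 - 10*r^2 + 9) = (r + 2)*(r + 3)*(r^3 - 3*r^2 - r + 3) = (r - 3)*(r + 2)*(r + 3)*(r^2 - 1) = (r - 3)*(r + 1)*(r + 2)*(r + 3)*(r - 1)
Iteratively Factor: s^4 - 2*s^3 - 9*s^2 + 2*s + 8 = (s + 2)*(s^3 - 4*s^2 - s + 4) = (s + 1)*(s + 2)*(s^2 - 5*s + 4) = (s - 1)*(s + 1)*(s + 2)*(s - 4)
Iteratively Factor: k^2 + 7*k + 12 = (k + 3)*(k + 4)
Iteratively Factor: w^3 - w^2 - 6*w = (w + 2)*(w^2 - 3*w) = (w - 3)*(w + 2)*(w)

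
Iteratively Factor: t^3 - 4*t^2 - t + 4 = (t - 1)*(t^2 - 3*t - 4) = (t - 1)*(t + 1)*(t - 4)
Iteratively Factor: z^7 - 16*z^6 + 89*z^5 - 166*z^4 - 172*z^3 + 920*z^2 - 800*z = (z - 4)*(z^6 - 12*z^5 + 41*z^4 - 2*z^3 - 180*z^2 + 200*z) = (z - 4)*(z + 2)*(z^5 - 14*z^4 + 69*z^3 - 140*z^2 + 100*z) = (z - 4)*(z - 2)*(z + 2)*(z^4 - 12*z^3 + 45*z^2 - 50*z) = (z - 4)*(z - 2)^2*(z + 2)*(z^3 - 10*z^2 + 25*z) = (z - 5)*(z - 4)*(z - 2)^2*(z + 2)*(z^2 - 5*z) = (z - 5)^2*(z - 4)*(z - 2)^2*(z + 2)*(z)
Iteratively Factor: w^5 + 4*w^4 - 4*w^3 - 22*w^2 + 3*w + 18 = (w + 3)*(w^4 + w^3 - 7*w^2 - w + 6) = (w + 1)*(w + 3)*(w^3 - 7*w + 6) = (w - 1)*(w + 1)*(w + 3)*(w^2 + w - 6) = (w - 2)*(w - 1)*(w + 1)*(w + 3)*(w + 3)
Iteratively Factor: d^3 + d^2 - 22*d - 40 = (d + 2)*(d^2 - d - 20) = (d - 5)*(d + 2)*(d + 4)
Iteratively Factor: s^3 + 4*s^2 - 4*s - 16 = (s - 2)*(s^2 + 6*s + 8) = (s - 2)*(s + 4)*(s + 2)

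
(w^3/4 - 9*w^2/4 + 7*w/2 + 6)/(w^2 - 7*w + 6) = (w^2 - 3*w - 4)/(4*(w - 1))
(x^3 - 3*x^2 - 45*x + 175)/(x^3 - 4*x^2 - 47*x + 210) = (x - 5)/(x - 6)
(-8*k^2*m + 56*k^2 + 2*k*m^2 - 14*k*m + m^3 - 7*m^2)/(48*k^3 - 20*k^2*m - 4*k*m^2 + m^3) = (7 - m)/(6*k - m)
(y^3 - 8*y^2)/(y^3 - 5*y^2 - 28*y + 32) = y^2/(y^2 + 3*y - 4)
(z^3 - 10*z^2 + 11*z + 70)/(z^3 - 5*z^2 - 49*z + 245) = (z + 2)/(z + 7)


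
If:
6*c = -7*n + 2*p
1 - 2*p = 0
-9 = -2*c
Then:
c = 9/2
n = -26/7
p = 1/2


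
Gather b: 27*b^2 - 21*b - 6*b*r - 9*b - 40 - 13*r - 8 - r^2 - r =27*b^2 + b*(-6*r - 30) - r^2 - 14*r - 48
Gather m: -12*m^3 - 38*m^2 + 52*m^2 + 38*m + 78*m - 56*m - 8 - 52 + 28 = -12*m^3 + 14*m^2 + 60*m - 32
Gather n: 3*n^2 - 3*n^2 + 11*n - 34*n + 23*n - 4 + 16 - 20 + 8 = 0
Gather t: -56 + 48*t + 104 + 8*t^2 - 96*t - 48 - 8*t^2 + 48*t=0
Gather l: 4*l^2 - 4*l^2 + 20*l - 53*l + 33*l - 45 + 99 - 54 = 0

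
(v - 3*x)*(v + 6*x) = v^2 + 3*v*x - 18*x^2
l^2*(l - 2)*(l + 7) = l^4 + 5*l^3 - 14*l^2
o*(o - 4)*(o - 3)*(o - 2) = o^4 - 9*o^3 + 26*o^2 - 24*o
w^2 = w^2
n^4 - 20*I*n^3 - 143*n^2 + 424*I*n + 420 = (n - 7*I)*(n - 6*I)*(n - 5*I)*(n - 2*I)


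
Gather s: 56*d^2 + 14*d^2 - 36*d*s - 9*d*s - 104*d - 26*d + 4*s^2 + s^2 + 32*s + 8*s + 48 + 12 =70*d^2 - 130*d + 5*s^2 + s*(40 - 45*d) + 60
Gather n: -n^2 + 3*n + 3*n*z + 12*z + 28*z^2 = -n^2 + n*(3*z + 3) + 28*z^2 + 12*z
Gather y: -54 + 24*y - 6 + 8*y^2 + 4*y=8*y^2 + 28*y - 60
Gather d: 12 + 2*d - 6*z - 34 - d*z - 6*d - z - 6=d*(-z - 4) - 7*z - 28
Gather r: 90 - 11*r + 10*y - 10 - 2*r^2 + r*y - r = -2*r^2 + r*(y - 12) + 10*y + 80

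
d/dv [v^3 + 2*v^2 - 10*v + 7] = 3*v^2 + 4*v - 10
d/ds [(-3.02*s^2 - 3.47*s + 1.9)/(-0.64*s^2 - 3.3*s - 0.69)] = (7.7452*s^2 + 6.5996*s + 8.6643)/(0.4096*s^4 + 4.224*s^3 + 11.7732*s^2 + 4.554*s + 0.4761)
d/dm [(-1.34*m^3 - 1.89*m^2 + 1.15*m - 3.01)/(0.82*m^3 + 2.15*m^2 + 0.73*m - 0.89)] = (-1.3312*m^4 - 3.8424*m^3 + 7.1302*m^2 + 16.3072*m + 1.1738)/(0.6724*m^6 + 3.526*m^5 + 5.8197*m^4 + 1.6794*m^3 - 3.2941*m^2 - 1.2994*m + 0.7921)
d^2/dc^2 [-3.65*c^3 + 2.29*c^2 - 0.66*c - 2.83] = 4.58 - 21.9*c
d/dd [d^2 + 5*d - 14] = 2*d + 5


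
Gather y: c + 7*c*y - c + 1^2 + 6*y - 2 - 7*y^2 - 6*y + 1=7*c*y - 7*y^2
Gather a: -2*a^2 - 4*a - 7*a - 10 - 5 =-2*a^2 - 11*a - 15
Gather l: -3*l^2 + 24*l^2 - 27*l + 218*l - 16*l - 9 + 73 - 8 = 21*l^2 + 175*l + 56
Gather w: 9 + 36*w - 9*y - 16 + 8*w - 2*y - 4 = 44*w - 11*y - 11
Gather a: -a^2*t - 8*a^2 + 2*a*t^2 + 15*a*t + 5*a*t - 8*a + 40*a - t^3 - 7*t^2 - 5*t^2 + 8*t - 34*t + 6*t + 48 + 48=a^2*(-t - 8) + a*(2*t^2 + 20*t + 32) - t^3 - 12*t^2 - 20*t + 96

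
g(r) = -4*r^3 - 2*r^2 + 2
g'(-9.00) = -936.00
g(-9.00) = 2756.00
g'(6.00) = -456.00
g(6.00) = -934.00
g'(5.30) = -358.28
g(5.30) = -649.69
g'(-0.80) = -4.48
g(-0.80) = 2.77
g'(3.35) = -148.07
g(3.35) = -170.83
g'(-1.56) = -22.96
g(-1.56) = 12.32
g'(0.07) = -0.34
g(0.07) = 1.99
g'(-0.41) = -0.38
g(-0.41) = 1.94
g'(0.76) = -9.97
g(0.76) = -0.91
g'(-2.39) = -58.99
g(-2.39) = 45.18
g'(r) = -12*r^2 - 4*r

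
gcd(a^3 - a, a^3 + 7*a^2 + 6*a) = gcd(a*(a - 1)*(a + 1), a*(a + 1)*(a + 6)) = a^2 + a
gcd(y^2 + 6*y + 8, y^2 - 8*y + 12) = 1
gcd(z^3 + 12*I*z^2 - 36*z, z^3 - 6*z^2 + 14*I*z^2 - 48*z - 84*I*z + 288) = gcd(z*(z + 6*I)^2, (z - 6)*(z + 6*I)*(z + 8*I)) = z + 6*I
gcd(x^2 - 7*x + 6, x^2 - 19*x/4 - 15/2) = x - 6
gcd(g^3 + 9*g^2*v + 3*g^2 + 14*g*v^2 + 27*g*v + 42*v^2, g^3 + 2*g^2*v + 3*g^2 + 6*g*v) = g^2 + 2*g*v + 3*g + 6*v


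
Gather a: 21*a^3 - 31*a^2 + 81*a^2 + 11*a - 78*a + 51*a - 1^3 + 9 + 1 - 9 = 21*a^3 + 50*a^2 - 16*a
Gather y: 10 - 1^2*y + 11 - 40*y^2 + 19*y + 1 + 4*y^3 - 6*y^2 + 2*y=4*y^3 - 46*y^2 + 20*y + 22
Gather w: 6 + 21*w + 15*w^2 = 15*w^2 + 21*w + 6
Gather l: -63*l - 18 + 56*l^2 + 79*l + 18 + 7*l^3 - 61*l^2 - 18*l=7*l^3 - 5*l^2 - 2*l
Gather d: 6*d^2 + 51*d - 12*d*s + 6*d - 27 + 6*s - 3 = 6*d^2 + d*(57 - 12*s) + 6*s - 30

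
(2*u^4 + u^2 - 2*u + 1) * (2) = 4*u^4 + 2*u^2 - 4*u + 2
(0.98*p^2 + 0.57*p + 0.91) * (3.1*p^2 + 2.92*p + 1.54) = 3.038*p^4 + 4.6286*p^3 + 5.9946*p^2 + 3.535*p + 1.4014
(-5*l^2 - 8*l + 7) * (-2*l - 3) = 10*l^3 + 31*l^2 + 10*l - 21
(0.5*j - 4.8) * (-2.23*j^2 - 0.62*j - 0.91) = -1.115*j^3 + 10.394*j^2 + 2.521*j + 4.368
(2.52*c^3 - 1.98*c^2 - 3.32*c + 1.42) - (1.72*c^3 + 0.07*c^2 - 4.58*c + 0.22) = 0.8*c^3 - 2.05*c^2 + 1.26*c + 1.2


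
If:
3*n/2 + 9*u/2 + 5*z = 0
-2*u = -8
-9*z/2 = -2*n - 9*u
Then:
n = -1044/67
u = 4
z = 72/67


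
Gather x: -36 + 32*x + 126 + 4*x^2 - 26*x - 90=4*x^2 + 6*x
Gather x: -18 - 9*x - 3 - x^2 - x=-x^2 - 10*x - 21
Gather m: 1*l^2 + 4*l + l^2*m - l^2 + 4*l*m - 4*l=m*(l^2 + 4*l)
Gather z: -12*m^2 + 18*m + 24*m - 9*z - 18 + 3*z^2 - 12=-12*m^2 + 42*m + 3*z^2 - 9*z - 30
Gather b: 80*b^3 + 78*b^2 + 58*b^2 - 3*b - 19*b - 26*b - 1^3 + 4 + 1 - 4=80*b^3 + 136*b^2 - 48*b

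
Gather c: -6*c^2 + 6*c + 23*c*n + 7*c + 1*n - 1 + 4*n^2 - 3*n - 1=-6*c^2 + c*(23*n + 13) + 4*n^2 - 2*n - 2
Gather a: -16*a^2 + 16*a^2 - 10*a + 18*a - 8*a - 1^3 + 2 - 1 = 0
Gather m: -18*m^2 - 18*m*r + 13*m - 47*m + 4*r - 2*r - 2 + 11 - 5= -18*m^2 + m*(-18*r - 34) + 2*r + 4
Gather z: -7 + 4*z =4*z - 7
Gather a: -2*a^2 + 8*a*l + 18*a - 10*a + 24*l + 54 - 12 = -2*a^2 + a*(8*l + 8) + 24*l + 42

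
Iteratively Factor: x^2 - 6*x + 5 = (x - 5)*(x - 1)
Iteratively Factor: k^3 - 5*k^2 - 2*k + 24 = (k + 2)*(k^2 - 7*k + 12) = (k - 4)*(k + 2)*(k - 3)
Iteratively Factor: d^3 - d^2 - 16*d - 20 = (d + 2)*(d^2 - 3*d - 10) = (d + 2)^2*(d - 5)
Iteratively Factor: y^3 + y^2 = (y + 1)*(y^2) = y*(y + 1)*(y)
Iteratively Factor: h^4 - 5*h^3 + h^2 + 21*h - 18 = (h - 3)*(h^3 - 2*h^2 - 5*h + 6) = (h - 3)^2*(h^2 + h - 2) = (h - 3)^2*(h - 1)*(h + 2)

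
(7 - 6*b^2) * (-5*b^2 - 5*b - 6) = 30*b^4 + 30*b^3 + b^2 - 35*b - 42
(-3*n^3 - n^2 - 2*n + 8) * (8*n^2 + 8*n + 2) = -24*n^5 - 32*n^4 - 30*n^3 + 46*n^2 + 60*n + 16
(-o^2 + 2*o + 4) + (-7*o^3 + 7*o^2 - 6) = -7*o^3 + 6*o^2 + 2*o - 2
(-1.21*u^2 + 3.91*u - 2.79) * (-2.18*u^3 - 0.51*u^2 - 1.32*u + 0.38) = 2.6378*u^5 - 7.9067*u^4 + 5.6853*u^3 - 4.1981*u^2 + 5.1686*u - 1.0602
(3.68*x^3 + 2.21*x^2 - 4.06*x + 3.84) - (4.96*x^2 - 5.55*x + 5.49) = 3.68*x^3 - 2.75*x^2 + 1.49*x - 1.65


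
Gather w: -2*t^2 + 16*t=-2*t^2 + 16*t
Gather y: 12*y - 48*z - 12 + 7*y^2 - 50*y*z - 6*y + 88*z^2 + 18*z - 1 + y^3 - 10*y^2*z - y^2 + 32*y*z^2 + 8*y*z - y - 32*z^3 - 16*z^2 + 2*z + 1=y^3 + y^2*(6 - 10*z) + y*(32*z^2 - 42*z + 5) - 32*z^3 + 72*z^2 - 28*z - 12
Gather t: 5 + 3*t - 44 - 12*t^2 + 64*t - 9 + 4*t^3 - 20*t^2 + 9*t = 4*t^3 - 32*t^2 + 76*t - 48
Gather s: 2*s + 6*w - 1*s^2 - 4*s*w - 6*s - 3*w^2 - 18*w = -s^2 + s*(-4*w - 4) - 3*w^2 - 12*w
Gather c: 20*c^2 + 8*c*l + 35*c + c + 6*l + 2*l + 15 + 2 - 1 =20*c^2 + c*(8*l + 36) + 8*l + 16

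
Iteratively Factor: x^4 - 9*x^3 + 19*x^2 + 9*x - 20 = (x - 1)*(x^3 - 8*x^2 + 11*x + 20) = (x - 5)*(x - 1)*(x^2 - 3*x - 4) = (x - 5)*(x - 1)*(x + 1)*(x - 4)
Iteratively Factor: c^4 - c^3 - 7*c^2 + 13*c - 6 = (c + 3)*(c^3 - 4*c^2 + 5*c - 2) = (c - 2)*(c + 3)*(c^2 - 2*c + 1) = (c - 2)*(c - 1)*(c + 3)*(c - 1)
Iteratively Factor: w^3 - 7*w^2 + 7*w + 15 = (w + 1)*(w^2 - 8*w + 15) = (w - 5)*(w + 1)*(w - 3)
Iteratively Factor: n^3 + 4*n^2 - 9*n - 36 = (n - 3)*(n^2 + 7*n + 12) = (n - 3)*(n + 3)*(n + 4)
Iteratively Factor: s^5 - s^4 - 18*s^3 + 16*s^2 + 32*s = (s + 1)*(s^4 - 2*s^3 - 16*s^2 + 32*s) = (s - 4)*(s + 1)*(s^3 + 2*s^2 - 8*s) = s*(s - 4)*(s + 1)*(s^2 + 2*s - 8) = s*(s - 4)*(s - 2)*(s + 1)*(s + 4)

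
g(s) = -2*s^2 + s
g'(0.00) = 1.00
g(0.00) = 0.00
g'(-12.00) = 49.00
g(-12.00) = -300.00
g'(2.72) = -9.88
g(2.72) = -12.08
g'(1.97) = -6.88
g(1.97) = -5.79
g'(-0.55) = 3.20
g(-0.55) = -1.16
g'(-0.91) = 4.64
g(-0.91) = -2.57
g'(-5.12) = 21.48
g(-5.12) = -57.55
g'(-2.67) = 11.68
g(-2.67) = -16.93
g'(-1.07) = 5.28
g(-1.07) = -3.36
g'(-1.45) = 6.80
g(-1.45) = -5.66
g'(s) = 1 - 4*s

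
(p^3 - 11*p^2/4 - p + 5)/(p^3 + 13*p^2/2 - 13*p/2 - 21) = (4*p^2 - 3*p - 10)/(2*(2*p^2 + 17*p + 21))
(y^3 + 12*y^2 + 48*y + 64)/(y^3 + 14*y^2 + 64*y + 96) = (y + 4)/(y + 6)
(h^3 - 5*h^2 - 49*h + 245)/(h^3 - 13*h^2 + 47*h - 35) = (h + 7)/(h - 1)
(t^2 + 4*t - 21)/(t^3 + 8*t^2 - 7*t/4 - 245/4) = 4*(t - 3)/(4*t^2 + 4*t - 35)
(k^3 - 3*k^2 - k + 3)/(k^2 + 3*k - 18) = (k^2 - 1)/(k + 6)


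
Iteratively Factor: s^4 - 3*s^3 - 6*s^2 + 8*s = (s)*(s^3 - 3*s^2 - 6*s + 8) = s*(s - 1)*(s^2 - 2*s - 8) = s*(s - 1)*(s + 2)*(s - 4)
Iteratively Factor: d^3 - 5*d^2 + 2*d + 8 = (d + 1)*(d^2 - 6*d + 8) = (d - 4)*(d + 1)*(d - 2)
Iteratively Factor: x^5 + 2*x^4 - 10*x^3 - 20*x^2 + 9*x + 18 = (x + 2)*(x^4 - 10*x^2 + 9) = (x - 1)*(x + 2)*(x^3 + x^2 - 9*x - 9) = (x - 1)*(x + 2)*(x + 3)*(x^2 - 2*x - 3) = (x - 1)*(x + 1)*(x + 2)*(x + 3)*(x - 3)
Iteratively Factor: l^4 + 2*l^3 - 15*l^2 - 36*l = (l)*(l^3 + 2*l^2 - 15*l - 36) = l*(l + 3)*(l^2 - l - 12) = l*(l - 4)*(l + 3)*(l + 3)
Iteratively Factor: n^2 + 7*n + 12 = (n + 3)*(n + 4)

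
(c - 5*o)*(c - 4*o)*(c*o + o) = c^3*o - 9*c^2*o^2 + c^2*o + 20*c*o^3 - 9*c*o^2 + 20*o^3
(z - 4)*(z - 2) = z^2 - 6*z + 8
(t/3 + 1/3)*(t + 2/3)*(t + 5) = t^3/3 + 20*t^2/9 + 3*t + 10/9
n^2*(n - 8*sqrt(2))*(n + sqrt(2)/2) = n^4 - 15*sqrt(2)*n^3/2 - 8*n^2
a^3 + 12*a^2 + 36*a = a*(a + 6)^2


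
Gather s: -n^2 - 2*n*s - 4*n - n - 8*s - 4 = -n^2 - 5*n + s*(-2*n - 8) - 4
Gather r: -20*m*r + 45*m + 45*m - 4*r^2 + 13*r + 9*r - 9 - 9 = 90*m - 4*r^2 + r*(22 - 20*m) - 18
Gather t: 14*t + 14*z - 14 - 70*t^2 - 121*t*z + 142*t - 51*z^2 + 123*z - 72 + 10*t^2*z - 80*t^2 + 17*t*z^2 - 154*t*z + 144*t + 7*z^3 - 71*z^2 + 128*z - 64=t^2*(10*z - 150) + t*(17*z^2 - 275*z + 300) + 7*z^3 - 122*z^2 + 265*z - 150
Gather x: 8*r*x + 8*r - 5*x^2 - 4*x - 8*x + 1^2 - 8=8*r - 5*x^2 + x*(8*r - 12) - 7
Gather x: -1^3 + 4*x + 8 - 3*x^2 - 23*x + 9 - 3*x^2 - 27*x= -6*x^2 - 46*x + 16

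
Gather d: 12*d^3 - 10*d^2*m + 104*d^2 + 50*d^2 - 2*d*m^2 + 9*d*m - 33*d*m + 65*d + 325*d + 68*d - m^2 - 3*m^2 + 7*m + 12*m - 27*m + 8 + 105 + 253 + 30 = 12*d^3 + d^2*(154 - 10*m) + d*(-2*m^2 - 24*m + 458) - 4*m^2 - 8*m + 396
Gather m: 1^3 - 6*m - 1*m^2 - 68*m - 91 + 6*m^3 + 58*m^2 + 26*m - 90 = 6*m^3 + 57*m^2 - 48*m - 180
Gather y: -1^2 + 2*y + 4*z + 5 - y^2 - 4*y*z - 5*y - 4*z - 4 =-y^2 + y*(-4*z - 3)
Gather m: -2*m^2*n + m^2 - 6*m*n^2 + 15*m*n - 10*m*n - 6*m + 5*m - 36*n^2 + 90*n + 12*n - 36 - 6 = m^2*(1 - 2*n) + m*(-6*n^2 + 5*n - 1) - 36*n^2 + 102*n - 42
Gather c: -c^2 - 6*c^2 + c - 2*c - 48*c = -7*c^2 - 49*c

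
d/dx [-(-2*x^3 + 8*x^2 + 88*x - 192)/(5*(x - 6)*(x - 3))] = 2*(x^4 - 18*x^3 + 134*x^2 - 336*x + 72)/(5*(x^4 - 18*x^3 + 117*x^2 - 324*x + 324))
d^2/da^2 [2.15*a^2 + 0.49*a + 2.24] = 4.30000000000000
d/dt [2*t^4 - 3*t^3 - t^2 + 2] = t*(8*t^2 - 9*t - 2)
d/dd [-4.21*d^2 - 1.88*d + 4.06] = -8.42*d - 1.88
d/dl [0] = 0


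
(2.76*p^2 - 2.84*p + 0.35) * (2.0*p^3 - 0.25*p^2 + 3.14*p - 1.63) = 5.52*p^5 - 6.37*p^4 + 10.0764*p^3 - 13.5039*p^2 + 5.7282*p - 0.5705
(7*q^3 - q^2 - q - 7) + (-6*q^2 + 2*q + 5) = 7*q^3 - 7*q^2 + q - 2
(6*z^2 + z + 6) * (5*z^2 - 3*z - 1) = 30*z^4 - 13*z^3 + 21*z^2 - 19*z - 6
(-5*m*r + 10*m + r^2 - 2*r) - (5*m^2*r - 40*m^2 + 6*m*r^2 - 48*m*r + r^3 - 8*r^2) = -5*m^2*r + 40*m^2 - 6*m*r^2 + 43*m*r + 10*m - r^3 + 9*r^2 - 2*r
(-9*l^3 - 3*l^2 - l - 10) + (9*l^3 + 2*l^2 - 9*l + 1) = -l^2 - 10*l - 9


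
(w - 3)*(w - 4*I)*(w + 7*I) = w^3 - 3*w^2 + 3*I*w^2 + 28*w - 9*I*w - 84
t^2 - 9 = (t - 3)*(t + 3)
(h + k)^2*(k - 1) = h^2*k - h^2 + 2*h*k^2 - 2*h*k + k^3 - k^2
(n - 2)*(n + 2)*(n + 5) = n^3 + 5*n^2 - 4*n - 20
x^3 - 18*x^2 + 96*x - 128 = (x - 8)^2*(x - 2)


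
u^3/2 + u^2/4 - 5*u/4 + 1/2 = (u/2 + 1)*(u - 1)*(u - 1/2)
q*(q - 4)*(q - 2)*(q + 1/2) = q^4 - 11*q^3/2 + 5*q^2 + 4*q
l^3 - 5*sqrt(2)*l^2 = l^2*(l - 5*sqrt(2))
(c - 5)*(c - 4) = c^2 - 9*c + 20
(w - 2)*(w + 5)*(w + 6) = w^3 + 9*w^2 + 8*w - 60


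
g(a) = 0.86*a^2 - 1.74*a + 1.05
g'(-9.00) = -17.22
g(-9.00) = 86.37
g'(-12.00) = -22.38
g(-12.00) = 145.77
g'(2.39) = 2.37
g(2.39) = 1.80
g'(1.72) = 1.22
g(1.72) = 0.60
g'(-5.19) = -10.67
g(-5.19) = 33.25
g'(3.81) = 4.81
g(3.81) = 6.90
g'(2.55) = 2.65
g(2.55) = 2.21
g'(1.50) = 0.84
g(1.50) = 0.38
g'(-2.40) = -5.87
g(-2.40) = 10.18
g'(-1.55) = -4.41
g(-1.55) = 5.81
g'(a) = 1.72*a - 1.74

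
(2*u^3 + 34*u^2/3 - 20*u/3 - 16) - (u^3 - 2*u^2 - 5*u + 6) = u^3 + 40*u^2/3 - 5*u/3 - 22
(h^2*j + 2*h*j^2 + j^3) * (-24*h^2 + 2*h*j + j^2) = -24*h^4*j - 46*h^3*j^2 - 19*h^2*j^3 + 4*h*j^4 + j^5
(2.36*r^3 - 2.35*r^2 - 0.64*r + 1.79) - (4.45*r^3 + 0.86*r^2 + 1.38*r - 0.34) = -2.09*r^3 - 3.21*r^2 - 2.02*r + 2.13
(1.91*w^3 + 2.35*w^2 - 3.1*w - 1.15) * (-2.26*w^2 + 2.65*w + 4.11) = -4.3166*w^5 - 0.2495*w^4 + 21.0836*w^3 + 4.0425*w^2 - 15.7885*w - 4.7265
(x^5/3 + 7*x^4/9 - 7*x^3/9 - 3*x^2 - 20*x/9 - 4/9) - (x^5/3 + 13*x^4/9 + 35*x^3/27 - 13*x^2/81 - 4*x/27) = -2*x^4/3 - 56*x^3/27 - 230*x^2/81 - 56*x/27 - 4/9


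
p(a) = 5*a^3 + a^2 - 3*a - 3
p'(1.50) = 33.75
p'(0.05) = -2.86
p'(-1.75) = 39.44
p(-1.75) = -21.48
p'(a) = 15*a^2 + 2*a - 3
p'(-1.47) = 26.47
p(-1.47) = -12.31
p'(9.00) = 1230.00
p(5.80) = 988.80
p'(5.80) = 513.20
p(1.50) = 11.62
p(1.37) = 7.62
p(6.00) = 1095.00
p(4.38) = 423.18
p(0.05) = -3.15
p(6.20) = 1208.48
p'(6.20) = 586.00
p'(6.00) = 549.00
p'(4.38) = 293.53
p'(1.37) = 27.89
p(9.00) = 3696.00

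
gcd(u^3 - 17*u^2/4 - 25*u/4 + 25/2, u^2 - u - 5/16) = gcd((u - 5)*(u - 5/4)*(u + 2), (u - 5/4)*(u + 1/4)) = u - 5/4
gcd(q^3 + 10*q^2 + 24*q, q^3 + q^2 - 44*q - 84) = q + 6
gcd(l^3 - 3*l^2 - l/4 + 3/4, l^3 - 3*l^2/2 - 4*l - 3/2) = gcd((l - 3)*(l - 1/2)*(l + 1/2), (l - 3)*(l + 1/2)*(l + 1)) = l^2 - 5*l/2 - 3/2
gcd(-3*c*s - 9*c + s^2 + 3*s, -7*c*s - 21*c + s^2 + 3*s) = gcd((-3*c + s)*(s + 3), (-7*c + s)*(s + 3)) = s + 3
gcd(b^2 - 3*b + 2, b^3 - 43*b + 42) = b - 1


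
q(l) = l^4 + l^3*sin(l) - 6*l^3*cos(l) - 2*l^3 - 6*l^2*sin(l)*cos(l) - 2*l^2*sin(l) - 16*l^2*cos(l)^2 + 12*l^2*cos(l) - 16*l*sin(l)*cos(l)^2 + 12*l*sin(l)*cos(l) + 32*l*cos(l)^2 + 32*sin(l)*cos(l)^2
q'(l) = 6*l^3*sin(l) + l^3*cos(l) + 4*l^3 + 6*l^2*sin(l)^2 + 32*l^2*sin(l)*cos(l) - 9*l^2*sin(l) - 6*l^2*cos(l)^2 - 20*l^2*cos(l) - 6*l^2 + 32*l*sin(l)^2*cos(l) - 12*l*sin(l)^2 - 76*l*sin(l)*cos(l) - 4*l*sin(l) - 16*l*cos(l)^3 - 20*l*cos(l)^2 + 24*l*cos(l) - 64*sin(l)^2*cos(l) - 16*sin(l)*cos(l)^2 + 12*sin(l)*cos(l) + 32*cos(l)^3 + 32*cos(l)^2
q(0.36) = 18.58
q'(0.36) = 31.68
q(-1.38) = 23.14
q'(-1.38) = -32.29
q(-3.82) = -240.64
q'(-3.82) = -554.87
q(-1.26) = 17.33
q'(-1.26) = -62.24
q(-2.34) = -159.70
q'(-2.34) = 392.13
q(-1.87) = -13.13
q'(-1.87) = 200.91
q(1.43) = -0.73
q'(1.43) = -19.71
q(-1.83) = -5.53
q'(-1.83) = 178.78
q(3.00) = 34.99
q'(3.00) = 66.54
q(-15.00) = 39214.92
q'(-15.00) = 10099.19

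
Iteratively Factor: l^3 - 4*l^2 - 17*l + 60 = (l - 3)*(l^2 - l - 20) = (l - 3)*(l + 4)*(l - 5)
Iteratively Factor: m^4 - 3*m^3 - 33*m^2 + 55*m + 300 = (m + 4)*(m^3 - 7*m^2 - 5*m + 75) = (m + 3)*(m + 4)*(m^2 - 10*m + 25) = (m - 5)*(m + 3)*(m + 4)*(m - 5)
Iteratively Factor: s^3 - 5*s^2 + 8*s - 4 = (s - 1)*(s^2 - 4*s + 4) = (s - 2)*(s - 1)*(s - 2)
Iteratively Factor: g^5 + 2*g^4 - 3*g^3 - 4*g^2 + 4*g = (g + 2)*(g^4 - 3*g^2 + 2*g) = (g - 1)*(g + 2)*(g^3 + g^2 - 2*g) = (g - 1)^2*(g + 2)*(g^2 + 2*g) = (g - 1)^2*(g + 2)^2*(g)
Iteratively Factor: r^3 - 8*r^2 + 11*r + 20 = (r - 5)*(r^2 - 3*r - 4) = (r - 5)*(r - 4)*(r + 1)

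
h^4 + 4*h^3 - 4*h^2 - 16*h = h*(h - 2)*(h + 2)*(h + 4)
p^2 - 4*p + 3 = (p - 3)*(p - 1)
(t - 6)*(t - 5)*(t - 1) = t^3 - 12*t^2 + 41*t - 30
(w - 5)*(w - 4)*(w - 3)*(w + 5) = w^4 - 7*w^3 - 13*w^2 + 175*w - 300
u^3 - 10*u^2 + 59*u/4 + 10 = (u - 8)*(u - 5/2)*(u + 1/2)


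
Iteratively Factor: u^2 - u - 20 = (u - 5)*(u + 4)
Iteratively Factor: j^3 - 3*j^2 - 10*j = (j)*(j^2 - 3*j - 10) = j*(j + 2)*(j - 5)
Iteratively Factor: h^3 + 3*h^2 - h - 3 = (h + 3)*(h^2 - 1) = (h + 1)*(h + 3)*(h - 1)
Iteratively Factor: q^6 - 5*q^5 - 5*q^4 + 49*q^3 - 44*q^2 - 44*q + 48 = (q - 2)*(q^5 - 3*q^4 - 11*q^3 + 27*q^2 + 10*q - 24) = (q - 4)*(q - 2)*(q^4 + q^3 - 7*q^2 - q + 6) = (q - 4)*(q - 2)*(q + 3)*(q^3 - 2*q^2 - q + 2) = (q - 4)*(q - 2)*(q + 1)*(q + 3)*(q^2 - 3*q + 2) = (q - 4)*(q - 2)^2*(q + 1)*(q + 3)*(q - 1)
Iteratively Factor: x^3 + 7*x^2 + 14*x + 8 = (x + 4)*(x^2 + 3*x + 2) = (x + 1)*(x + 4)*(x + 2)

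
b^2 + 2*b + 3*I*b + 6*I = (b + 2)*(b + 3*I)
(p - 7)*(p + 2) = p^2 - 5*p - 14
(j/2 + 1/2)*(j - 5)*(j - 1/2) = j^3/2 - 9*j^2/4 - 3*j/2 + 5/4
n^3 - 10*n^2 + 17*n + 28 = (n - 7)*(n - 4)*(n + 1)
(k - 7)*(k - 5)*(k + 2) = k^3 - 10*k^2 + 11*k + 70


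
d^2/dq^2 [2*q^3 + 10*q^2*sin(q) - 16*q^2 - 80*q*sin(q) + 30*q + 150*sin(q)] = -10*q^2*sin(q) + 80*q*sin(q) + 40*q*cos(q) + 12*q - 130*sin(q) - 160*cos(q) - 32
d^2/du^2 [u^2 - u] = 2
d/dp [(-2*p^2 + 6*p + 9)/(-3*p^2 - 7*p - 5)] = (32*p^2 + 74*p + 33)/(9*p^4 + 42*p^3 + 79*p^2 + 70*p + 25)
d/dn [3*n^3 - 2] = 9*n^2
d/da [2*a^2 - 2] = 4*a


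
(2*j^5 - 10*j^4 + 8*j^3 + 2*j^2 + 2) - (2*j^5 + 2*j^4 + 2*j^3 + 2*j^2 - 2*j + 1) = -12*j^4 + 6*j^3 + 2*j + 1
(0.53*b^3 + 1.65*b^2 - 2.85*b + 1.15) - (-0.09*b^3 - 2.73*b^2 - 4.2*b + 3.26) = 0.62*b^3 + 4.38*b^2 + 1.35*b - 2.11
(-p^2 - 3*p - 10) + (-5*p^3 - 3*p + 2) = -5*p^3 - p^2 - 6*p - 8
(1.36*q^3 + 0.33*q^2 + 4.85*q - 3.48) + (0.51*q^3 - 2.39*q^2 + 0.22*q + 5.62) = 1.87*q^3 - 2.06*q^2 + 5.07*q + 2.14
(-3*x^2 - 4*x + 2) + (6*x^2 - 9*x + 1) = 3*x^2 - 13*x + 3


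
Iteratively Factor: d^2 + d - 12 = (d + 4)*(d - 3)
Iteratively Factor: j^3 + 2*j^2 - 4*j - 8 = (j + 2)*(j^2 - 4) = (j + 2)^2*(j - 2)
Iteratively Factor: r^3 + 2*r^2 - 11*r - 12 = (r + 4)*(r^2 - 2*r - 3) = (r + 1)*(r + 4)*(r - 3)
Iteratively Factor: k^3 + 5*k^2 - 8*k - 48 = (k + 4)*(k^2 + k - 12) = (k + 4)^2*(k - 3)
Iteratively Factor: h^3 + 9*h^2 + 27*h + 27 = (h + 3)*(h^2 + 6*h + 9) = (h + 3)^2*(h + 3)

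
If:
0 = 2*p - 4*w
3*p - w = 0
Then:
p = 0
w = 0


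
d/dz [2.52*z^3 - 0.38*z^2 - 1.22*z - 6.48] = 7.56*z^2 - 0.76*z - 1.22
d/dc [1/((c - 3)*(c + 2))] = (1 - 2*c)/(c^4 - 2*c^3 - 11*c^2 + 12*c + 36)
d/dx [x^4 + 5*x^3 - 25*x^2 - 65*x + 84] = 4*x^3 + 15*x^2 - 50*x - 65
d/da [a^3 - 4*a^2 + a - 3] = 3*a^2 - 8*a + 1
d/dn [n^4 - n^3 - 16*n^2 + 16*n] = 4*n^3 - 3*n^2 - 32*n + 16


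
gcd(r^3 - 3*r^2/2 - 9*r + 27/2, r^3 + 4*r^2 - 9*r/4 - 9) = r - 3/2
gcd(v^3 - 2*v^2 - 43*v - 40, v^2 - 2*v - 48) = v - 8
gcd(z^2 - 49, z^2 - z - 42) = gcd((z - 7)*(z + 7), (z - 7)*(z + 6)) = z - 7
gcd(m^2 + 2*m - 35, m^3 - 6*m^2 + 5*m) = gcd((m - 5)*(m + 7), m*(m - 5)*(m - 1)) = m - 5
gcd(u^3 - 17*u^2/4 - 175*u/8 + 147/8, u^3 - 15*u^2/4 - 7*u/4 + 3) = u - 3/4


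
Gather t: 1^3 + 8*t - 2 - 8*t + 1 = 0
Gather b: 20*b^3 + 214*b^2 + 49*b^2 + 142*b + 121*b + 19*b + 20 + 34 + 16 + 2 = 20*b^3 + 263*b^2 + 282*b + 72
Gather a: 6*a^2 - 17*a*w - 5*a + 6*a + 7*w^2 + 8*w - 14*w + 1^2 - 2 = 6*a^2 + a*(1 - 17*w) + 7*w^2 - 6*w - 1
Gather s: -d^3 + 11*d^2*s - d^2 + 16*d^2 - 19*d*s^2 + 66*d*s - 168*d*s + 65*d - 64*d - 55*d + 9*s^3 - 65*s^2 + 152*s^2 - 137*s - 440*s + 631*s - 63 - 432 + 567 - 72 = -d^3 + 15*d^2 - 54*d + 9*s^3 + s^2*(87 - 19*d) + s*(11*d^2 - 102*d + 54)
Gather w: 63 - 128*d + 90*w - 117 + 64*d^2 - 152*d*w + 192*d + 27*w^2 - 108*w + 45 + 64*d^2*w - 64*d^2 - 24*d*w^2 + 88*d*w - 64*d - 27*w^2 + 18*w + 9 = -24*d*w^2 + w*(64*d^2 - 64*d)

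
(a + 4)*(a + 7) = a^2 + 11*a + 28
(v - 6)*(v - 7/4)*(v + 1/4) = v^3 - 15*v^2/2 + 137*v/16 + 21/8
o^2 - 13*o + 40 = (o - 8)*(o - 5)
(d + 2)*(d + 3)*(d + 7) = d^3 + 12*d^2 + 41*d + 42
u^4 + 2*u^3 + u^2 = u^2*(u + 1)^2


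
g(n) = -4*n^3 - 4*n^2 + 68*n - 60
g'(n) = -12*n^2 - 8*n + 68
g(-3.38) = -181.08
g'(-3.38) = -42.05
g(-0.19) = -73.04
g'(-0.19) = 69.09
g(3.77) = -74.82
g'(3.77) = -132.71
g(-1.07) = -132.44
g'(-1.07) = 62.82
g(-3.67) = -165.71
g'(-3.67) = -64.27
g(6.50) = -885.50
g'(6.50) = -491.00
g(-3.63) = -168.22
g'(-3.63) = -61.08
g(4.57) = -214.56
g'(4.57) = -219.18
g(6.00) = -660.00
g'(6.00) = -412.00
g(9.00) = -2688.00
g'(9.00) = -976.00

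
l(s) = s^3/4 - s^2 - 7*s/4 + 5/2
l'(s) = 3*s^2/4 - 2*s - 7/4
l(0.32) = 1.85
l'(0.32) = -2.31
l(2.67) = -4.54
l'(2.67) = -1.74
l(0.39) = 1.68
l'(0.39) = -2.42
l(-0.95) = 3.05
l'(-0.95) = 0.83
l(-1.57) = 1.82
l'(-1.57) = 3.24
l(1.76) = -2.31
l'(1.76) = -2.95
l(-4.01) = -22.68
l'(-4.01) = 18.33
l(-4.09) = -24.18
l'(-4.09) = 18.98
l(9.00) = 88.00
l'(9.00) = 41.00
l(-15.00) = -1040.00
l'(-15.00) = 197.00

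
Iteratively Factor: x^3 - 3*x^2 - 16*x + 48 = (x - 3)*(x^2 - 16) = (x - 4)*(x - 3)*(x + 4)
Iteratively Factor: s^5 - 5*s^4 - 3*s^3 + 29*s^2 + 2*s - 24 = (s - 4)*(s^4 - s^3 - 7*s^2 + s + 6) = (s - 4)*(s + 2)*(s^3 - 3*s^2 - s + 3) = (s - 4)*(s + 1)*(s + 2)*(s^2 - 4*s + 3) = (s - 4)*(s - 1)*(s + 1)*(s + 2)*(s - 3)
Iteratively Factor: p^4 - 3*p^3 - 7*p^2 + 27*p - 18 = (p - 1)*(p^3 - 2*p^2 - 9*p + 18) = (p - 1)*(p + 3)*(p^2 - 5*p + 6) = (p - 3)*(p - 1)*(p + 3)*(p - 2)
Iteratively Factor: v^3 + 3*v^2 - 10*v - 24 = (v + 2)*(v^2 + v - 12) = (v - 3)*(v + 2)*(v + 4)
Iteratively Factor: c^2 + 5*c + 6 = (c + 2)*(c + 3)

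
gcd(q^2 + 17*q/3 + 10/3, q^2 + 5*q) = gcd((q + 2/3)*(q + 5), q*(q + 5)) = q + 5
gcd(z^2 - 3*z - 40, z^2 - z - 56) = z - 8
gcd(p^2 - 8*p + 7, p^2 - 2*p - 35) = p - 7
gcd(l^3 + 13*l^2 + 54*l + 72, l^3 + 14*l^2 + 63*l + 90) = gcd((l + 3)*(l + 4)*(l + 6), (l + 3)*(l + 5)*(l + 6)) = l^2 + 9*l + 18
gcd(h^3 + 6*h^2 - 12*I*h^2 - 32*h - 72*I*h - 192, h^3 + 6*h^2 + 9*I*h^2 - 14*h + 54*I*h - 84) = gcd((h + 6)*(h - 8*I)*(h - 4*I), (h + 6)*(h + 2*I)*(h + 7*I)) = h + 6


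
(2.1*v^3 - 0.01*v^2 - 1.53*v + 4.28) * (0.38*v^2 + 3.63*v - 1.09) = 0.798*v^5 + 7.6192*v^4 - 2.9067*v^3 - 3.9166*v^2 + 17.2041*v - 4.6652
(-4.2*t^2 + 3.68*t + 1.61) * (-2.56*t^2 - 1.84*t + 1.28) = 10.752*t^4 - 1.6928*t^3 - 16.2688*t^2 + 1.748*t + 2.0608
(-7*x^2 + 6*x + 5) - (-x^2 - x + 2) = -6*x^2 + 7*x + 3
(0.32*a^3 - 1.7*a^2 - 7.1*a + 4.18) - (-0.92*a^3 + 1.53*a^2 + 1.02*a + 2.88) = 1.24*a^3 - 3.23*a^2 - 8.12*a + 1.3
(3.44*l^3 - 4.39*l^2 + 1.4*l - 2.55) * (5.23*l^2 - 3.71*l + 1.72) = 17.9912*l^5 - 35.7221*l^4 + 29.5257*l^3 - 26.0813*l^2 + 11.8685*l - 4.386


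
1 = 1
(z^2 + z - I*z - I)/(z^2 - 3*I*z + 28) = (z^2 + z - I*z - I)/(z^2 - 3*I*z + 28)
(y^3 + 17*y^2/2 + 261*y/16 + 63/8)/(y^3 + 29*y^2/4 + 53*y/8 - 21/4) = (4*y + 3)/(2*(2*y - 1))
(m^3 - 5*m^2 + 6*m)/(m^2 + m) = (m^2 - 5*m + 6)/(m + 1)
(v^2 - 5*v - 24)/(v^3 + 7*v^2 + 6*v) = (v^2 - 5*v - 24)/(v*(v^2 + 7*v + 6))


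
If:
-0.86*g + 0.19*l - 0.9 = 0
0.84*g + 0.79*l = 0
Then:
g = -0.85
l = 0.90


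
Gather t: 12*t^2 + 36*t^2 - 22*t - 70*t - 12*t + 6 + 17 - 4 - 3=48*t^2 - 104*t + 16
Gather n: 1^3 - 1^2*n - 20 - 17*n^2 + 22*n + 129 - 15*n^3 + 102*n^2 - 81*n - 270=-15*n^3 + 85*n^2 - 60*n - 160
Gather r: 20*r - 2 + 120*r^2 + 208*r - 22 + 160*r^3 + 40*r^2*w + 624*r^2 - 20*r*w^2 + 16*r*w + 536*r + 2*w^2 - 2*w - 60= 160*r^3 + r^2*(40*w + 744) + r*(-20*w^2 + 16*w + 764) + 2*w^2 - 2*w - 84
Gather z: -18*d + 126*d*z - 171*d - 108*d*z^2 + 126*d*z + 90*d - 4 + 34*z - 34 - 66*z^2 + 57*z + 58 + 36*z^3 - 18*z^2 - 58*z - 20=-99*d + 36*z^3 + z^2*(-108*d - 84) + z*(252*d + 33)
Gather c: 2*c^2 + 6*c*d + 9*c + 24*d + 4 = 2*c^2 + c*(6*d + 9) + 24*d + 4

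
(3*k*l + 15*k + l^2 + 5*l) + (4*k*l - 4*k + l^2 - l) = 7*k*l + 11*k + 2*l^2 + 4*l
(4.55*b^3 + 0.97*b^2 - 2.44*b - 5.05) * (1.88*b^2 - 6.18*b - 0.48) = 8.554*b^5 - 26.2954*b^4 - 12.7658*b^3 + 5.1196*b^2 + 32.3802*b + 2.424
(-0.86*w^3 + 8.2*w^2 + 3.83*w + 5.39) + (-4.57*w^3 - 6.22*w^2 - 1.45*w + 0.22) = -5.43*w^3 + 1.98*w^2 + 2.38*w + 5.61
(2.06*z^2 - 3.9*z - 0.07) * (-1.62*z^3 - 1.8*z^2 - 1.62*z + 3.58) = -3.3372*z^5 + 2.61*z^4 + 3.7962*z^3 + 13.8188*z^2 - 13.8486*z - 0.2506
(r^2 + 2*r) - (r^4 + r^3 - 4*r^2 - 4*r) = -r^4 - r^3 + 5*r^2 + 6*r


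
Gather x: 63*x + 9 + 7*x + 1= 70*x + 10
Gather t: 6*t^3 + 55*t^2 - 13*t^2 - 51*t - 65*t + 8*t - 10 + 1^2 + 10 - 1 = 6*t^3 + 42*t^2 - 108*t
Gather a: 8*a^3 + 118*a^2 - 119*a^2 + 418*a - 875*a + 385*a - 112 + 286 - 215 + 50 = 8*a^3 - a^2 - 72*a + 9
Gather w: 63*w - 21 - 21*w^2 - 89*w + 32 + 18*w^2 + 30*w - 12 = -3*w^2 + 4*w - 1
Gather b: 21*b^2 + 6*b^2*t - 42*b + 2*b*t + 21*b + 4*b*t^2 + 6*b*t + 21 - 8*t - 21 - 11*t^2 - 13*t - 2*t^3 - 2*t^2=b^2*(6*t + 21) + b*(4*t^2 + 8*t - 21) - 2*t^3 - 13*t^2 - 21*t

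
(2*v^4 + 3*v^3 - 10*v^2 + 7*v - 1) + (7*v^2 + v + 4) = 2*v^4 + 3*v^3 - 3*v^2 + 8*v + 3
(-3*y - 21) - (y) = -4*y - 21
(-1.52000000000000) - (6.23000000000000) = -7.75000000000000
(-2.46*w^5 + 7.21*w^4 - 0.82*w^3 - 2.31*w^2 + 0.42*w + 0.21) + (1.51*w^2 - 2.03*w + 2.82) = -2.46*w^5 + 7.21*w^4 - 0.82*w^3 - 0.8*w^2 - 1.61*w + 3.03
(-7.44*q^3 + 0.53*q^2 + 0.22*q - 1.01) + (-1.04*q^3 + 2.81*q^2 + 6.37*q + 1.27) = -8.48*q^3 + 3.34*q^2 + 6.59*q + 0.26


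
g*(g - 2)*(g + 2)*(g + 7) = g^4 + 7*g^3 - 4*g^2 - 28*g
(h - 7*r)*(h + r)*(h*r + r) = h^3*r - 6*h^2*r^2 + h^2*r - 7*h*r^3 - 6*h*r^2 - 7*r^3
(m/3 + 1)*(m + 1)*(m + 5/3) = m^3/3 + 17*m^2/9 + 29*m/9 + 5/3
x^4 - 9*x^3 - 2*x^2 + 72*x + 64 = (x - 8)*(x - 4)*(x + 1)*(x + 2)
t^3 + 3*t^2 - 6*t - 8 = (t - 2)*(t + 1)*(t + 4)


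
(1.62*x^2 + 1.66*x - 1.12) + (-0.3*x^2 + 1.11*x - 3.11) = 1.32*x^2 + 2.77*x - 4.23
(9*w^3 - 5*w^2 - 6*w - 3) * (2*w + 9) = 18*w^4 + 71*w^3 - 57*w^2 - 60*w - 27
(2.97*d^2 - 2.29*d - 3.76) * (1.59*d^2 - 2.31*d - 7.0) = 4.7223*d^4 - 10.5018*d^3 - 21.4785*d^2 + 24.7156*d + 26.32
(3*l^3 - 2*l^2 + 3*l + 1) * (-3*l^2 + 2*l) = -9*l^5 + 12*l^4 - 13*l^3 + 3*l^2 + 2*l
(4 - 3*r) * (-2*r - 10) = 6*r^2 + 22*r - 40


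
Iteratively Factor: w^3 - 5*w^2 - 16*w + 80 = (w - 5)*(w^2 - 16) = (w - 5)*(w + 4)*(w - 4)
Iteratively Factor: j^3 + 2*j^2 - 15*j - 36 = (j + 3)*(j^2 - j - 12) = (j + 3)^2*(j - 4)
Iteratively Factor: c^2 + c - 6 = (c + 3)*(c - 2)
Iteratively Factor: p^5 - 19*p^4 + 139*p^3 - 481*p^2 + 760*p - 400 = (p - 4)*(p^4 - 15*p^3 + 79*p^2 - 165*p + 100) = (p - 5)*(p - 4)*(p^3 - 10*p^2 + 29*p - 20) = (p - 5)*(p - 4)*(p - 1)*(p^2 - 9*p + 20) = (p - 5)*(p - 4)^2*(p - 1)*(p - 5)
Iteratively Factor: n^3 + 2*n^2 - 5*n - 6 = (n + 3)*(n^2 - n - 2) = (n - 2)*(n + 3)*(n + 1)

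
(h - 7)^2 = h^2 - 14*h + 49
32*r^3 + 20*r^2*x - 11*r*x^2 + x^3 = (-8*r + x)*(-4*r + x)*(r + x)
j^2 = j^2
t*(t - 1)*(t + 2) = t^3 + t^2 - 2*t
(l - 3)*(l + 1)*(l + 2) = l^3 - 7*l - 6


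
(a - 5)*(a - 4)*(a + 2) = a^3 - 7*a^2 + 2*a + 40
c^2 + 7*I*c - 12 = (c + 3*I)*(c + 4*I)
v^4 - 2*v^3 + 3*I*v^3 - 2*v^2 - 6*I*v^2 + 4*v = v*(v - 2)*(v + I)*(v + 2*I)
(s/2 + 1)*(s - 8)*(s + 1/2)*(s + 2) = s^4/2 - 7*s^3/4 - 15*s^2 - 23*s - 8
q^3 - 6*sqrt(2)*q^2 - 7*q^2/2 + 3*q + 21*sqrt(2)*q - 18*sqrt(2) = (q - 2)*(q - 3/2)*(q - 6*sqrt(2))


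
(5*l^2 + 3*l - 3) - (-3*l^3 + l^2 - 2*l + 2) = 3*l^3 + 4*l^2 + 5*l - 5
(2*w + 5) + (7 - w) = w + 12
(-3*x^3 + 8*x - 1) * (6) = -18*x^3 + 48*x - 6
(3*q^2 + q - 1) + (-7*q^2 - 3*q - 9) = -4*q^2 - 2*q - 10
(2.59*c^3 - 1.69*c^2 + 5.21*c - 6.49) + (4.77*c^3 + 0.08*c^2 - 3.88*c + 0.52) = 7.36*c^3 - 1.61*c^2 + 1.33*c - 5.97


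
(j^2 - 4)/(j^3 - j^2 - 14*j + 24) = (j + 2)/(j^2 + j - 12)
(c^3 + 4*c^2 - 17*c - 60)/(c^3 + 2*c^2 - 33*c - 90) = (c - 4)/(c - 6)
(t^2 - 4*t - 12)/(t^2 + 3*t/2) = 2*(t^2 - 4*t - 12)/(t*(2*t + 3))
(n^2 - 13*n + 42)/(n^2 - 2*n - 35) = (n - 6)/(n + 5)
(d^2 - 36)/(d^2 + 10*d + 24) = (d - 6)/(d + 4)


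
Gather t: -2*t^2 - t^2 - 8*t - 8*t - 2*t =-3*t^2 - 18*t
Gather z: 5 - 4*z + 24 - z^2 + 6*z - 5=-z^2 + 2*z + 24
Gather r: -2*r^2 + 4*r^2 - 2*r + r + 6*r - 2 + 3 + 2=2*r^2 + 5*r + 3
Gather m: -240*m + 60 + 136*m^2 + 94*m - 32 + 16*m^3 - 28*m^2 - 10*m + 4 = 16*m^3 + 108*m^2 - 156*m + 32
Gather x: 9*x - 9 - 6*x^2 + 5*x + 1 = -6*x^2 + 14*x - 8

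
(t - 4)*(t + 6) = t^2 + 2*t - 24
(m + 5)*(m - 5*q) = m^2 - 5*m*q + 5*m - 25*q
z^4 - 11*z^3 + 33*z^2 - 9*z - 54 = (z - 6)*(z - 3)^2*(z + 1)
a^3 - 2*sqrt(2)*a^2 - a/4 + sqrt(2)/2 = (a - 1/2)*(a + 1/2)*(a - 2*sqrt(2))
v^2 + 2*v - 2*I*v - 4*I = (v + 2)*(v - 2*I)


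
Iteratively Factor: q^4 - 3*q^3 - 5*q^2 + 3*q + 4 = (q - 1)*(q^3 - 2*q^2 - 7*q - 4) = (q - 4)*(q - 1)*(q^2 + 2*q + 1) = (q - 4)*(q - 1)*(q + 1)*(q + 1)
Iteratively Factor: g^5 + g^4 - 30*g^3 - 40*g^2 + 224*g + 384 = (g - 4)*(g^4 + 5*g^3 - 10*g^2 - 80*g - 96) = (g - 4)*(g + 4)*(g^3 + g^2 - 14*g - 24) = (g - 4)^2*(g + 4)*(g^2 + 5*g + 6) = (g - 4)^2*(g + 2)*(g + 4)*(g + 3)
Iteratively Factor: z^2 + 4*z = (z)*(z + 4)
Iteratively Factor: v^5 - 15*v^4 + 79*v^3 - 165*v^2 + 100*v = (v)*(v^4 - 15*v^3 + 79*v^2 - 165*v + 100) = v*(v - 5)*(v^3 - 10*v^2 + 29*v - 20) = v*(v - 5)*(v - 4)*(v^2 - 6*v + 5) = v*(v - 5)*(v - 4)*(v - 1)*(v - 5)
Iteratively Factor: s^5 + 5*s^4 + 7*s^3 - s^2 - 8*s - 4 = (s + 1)*(s^4 + 4*s^3 + 3*s^2 - 4*s - 4) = (s - 1)*(s + 1)*(s^3 + 5*s^2 + 8*s + 4) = (s - 1)*(s + 1)*(s + 2)*(s^2 + 3*s + 2) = (s - 1)*(s + 1)*(s + 2)^2*(s + 1)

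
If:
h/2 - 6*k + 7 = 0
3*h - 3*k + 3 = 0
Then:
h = 2/11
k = 13/11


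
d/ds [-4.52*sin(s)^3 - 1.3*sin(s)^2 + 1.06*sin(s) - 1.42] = (-13.56*sin(s)^2 - 2.6*sin(s) + 1.06)*cos(s)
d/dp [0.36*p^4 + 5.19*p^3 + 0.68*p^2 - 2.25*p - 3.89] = 1.44*p^3 + 15.57*p^2 + 1.36*p - 2.25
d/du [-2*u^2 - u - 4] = -4*u - 1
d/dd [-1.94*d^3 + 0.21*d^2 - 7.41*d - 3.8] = -5.82*d^2 + 0.42*d - 7.41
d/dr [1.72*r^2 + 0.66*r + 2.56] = 3.44*r + 0.66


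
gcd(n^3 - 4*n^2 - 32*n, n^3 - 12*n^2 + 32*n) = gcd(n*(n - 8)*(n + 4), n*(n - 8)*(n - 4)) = n^2 - 8*n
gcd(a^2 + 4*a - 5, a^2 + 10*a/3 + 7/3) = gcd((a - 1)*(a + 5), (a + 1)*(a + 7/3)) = 1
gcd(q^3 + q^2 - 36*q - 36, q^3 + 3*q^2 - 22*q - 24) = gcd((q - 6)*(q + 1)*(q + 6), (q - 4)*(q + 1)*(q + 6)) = q^2 + 7*q + 6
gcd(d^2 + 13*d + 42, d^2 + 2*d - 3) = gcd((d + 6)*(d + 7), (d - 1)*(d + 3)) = 1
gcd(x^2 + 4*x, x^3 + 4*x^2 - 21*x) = x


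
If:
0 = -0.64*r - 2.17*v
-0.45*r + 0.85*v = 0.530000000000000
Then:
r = -0.76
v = 0.22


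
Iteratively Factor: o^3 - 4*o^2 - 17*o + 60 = (o - 5)*(o^2 + o - 12) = (o - 5)*(o - 3)*(o + 4)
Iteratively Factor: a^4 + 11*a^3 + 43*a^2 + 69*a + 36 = (a + 3)*(a^3 + 8*a^2 + 19*a + 12) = (a + 3)^2*(a^2 + 5*a + 4) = (a + 3)^2*(a + 4)*(a + 1)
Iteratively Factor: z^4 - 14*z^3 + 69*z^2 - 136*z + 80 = (z - 4)*(z^3 - 10*z^2 + 29*z - 20) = (z - 4)*(z - 1)*(z^2 - 9*z + 20) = (z - 4)^2*(z - 1)*(z - 5)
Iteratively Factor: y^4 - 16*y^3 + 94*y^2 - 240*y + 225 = (y - 5)*(y^3 - 11*y^2 + 39*y - 45) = (y - 5)*(y - 3)*(y^2 - 8*y + 15) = (y - 5)^2*(y - 3)*(y - 3)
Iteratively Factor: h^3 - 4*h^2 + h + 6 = (h + 1)*(h^2 - 5*h + 6) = (h - 2)*(h + 1)*(h - 3)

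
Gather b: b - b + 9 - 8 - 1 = 0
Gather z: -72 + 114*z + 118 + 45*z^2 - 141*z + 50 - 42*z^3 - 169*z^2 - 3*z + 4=-42*z^3 - 124*z^2 - 30*z + 100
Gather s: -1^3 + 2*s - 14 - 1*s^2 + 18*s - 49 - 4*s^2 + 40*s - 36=-5*s^2 + 60*s - 100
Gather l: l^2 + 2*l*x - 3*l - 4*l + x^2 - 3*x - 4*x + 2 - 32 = l^2 + l*(2*x - 7) + x^2 - 7*x - 30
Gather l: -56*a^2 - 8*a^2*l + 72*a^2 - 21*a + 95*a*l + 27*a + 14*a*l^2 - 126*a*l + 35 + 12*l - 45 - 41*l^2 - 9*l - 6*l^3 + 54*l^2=16*a^2 + 6*a - 6*l^3 + l^2*(14*a + 13) + l*(-8*a^2 - 31*a + 3) - 10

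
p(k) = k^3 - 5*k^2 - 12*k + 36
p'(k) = 3*k^2 - 10*k - 12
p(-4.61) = -112.91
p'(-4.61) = 97.86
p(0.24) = 32.85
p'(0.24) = -14.23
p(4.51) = -28.09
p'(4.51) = 3.92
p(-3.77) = -43.41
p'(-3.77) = 68.34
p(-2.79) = 8.84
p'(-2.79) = 39.25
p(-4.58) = -109.99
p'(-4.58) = 96.73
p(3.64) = -25.70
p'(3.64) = -8.65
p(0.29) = 32.12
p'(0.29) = -14.65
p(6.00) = 0.00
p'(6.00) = 36.00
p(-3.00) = 0.00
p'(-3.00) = 45.00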